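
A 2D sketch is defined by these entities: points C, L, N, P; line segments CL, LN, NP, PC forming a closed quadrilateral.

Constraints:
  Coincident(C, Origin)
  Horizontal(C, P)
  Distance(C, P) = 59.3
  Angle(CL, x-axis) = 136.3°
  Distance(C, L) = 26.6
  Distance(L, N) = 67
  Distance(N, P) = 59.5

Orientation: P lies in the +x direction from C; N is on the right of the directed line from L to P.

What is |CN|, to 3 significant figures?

42.0

Checks: |LN| = 67.00 ✓; |NP| = 59.50 ✓.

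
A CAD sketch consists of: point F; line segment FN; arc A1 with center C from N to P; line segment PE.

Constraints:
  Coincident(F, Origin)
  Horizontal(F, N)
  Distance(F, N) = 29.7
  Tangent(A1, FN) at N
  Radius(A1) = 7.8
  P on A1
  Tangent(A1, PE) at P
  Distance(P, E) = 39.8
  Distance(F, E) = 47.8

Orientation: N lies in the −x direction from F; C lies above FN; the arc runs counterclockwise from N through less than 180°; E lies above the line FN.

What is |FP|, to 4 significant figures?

22.93

Checks: |CP| = 7.800 ✓; ∠(CP, PE) = 90.00° ✓; |PE| = 39.80 ✓; |FE| = 47.80 ✓.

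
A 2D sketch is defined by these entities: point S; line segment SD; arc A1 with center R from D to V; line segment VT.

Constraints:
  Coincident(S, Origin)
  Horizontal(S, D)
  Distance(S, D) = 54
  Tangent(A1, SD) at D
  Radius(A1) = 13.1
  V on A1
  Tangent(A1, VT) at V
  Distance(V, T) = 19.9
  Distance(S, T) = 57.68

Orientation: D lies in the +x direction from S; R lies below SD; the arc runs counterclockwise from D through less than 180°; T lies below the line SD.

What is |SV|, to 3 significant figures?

44.2

Checks: ∠(RD, DS) = 90.00° ✓; |RV| = 13.10 ✓; ∠(RV, VT) = 90.00° ✓; |VT| = 19.90 ✓; |ST| = 57.68 ✓.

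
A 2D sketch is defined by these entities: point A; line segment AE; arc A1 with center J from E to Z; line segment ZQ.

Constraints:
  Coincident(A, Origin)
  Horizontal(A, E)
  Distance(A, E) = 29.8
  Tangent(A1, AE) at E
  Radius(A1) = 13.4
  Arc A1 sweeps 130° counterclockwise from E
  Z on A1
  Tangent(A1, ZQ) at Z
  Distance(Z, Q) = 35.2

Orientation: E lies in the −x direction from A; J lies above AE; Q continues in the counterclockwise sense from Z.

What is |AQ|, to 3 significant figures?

64.6

On A1, E sits at bearing -90° from J; a 130° counterclockwise sweep puts Z at bearing 40°, so Z = J + 13.4·(cos 40°, sin 40°) = (-19.5, 22.0). The tangent condition forces JZ to be normal to ZQ, so ZQ runs along (−sin 40°, cos 40°); with |ZQ| = 35.2, Q = (-42.2, 49.0). Then |AQ| = |Q − A| = 64.6.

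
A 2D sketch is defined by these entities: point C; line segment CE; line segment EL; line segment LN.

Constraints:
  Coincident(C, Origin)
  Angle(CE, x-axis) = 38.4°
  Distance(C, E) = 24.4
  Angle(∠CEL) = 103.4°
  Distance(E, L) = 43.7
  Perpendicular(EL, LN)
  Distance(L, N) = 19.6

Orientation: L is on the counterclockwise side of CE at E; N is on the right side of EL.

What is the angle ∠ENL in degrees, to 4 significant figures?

65.84°

∠CEL = 103.4°, so EL runs at 38.4° + (180° − 103.4°) = 115.0° from the x-axis; with |EL| = 43.7, L = E + 43.7·(cos 115.0°, sin 115.0°) = (0.6537, 54.76). The perpendicularity gives LN at right angles to EL; with |LN| = 19.6 on the right of EL, N = L + 19.6·(0.9063, 0.4226) = (18.42, 63.04). Then cos ∠ENL = NE·NL / (|NE||NL|), giving 65.84°.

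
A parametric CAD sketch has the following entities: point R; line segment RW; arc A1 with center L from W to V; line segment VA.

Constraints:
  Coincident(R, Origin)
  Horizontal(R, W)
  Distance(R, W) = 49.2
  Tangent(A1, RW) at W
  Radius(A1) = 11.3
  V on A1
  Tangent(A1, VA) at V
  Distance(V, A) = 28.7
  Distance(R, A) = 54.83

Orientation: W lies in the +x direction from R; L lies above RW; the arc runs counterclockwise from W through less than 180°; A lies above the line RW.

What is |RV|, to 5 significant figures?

60.481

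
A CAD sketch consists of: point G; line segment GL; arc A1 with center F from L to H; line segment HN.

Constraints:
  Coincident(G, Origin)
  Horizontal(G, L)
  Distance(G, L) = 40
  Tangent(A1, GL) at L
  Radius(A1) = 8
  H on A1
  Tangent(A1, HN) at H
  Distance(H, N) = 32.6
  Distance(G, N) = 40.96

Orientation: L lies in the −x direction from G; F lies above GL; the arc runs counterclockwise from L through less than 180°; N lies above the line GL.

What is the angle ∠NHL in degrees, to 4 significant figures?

145.8°

G is at the origin; GL is horizontal with |GL| = 40.0 and L on the −x side, so L = (-40.00, 0.000). The tangent condition forces FL to be normal to GL, so F = L + (0, 8) = (-40.00, 8.000). Since FH ⟂ HN (tangency), |FN| = √(8.0² + 32.6²) = 33.57 regardless of where H sits on A1. So N lies on both circle(G, 40.96) and circle(F, 33.57); the above-GL intersection is N = (-20.61, 35.40). H is the foot of the tangent from N: H = (-32.56, 5.068).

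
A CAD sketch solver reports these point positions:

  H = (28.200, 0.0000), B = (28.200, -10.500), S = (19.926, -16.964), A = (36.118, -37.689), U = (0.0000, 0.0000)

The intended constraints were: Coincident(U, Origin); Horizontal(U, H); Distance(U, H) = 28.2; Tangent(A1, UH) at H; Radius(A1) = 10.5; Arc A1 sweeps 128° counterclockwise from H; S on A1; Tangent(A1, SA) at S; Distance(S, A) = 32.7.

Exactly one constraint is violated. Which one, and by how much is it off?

Distance(S, A) = 32.7 — off by 6.40.

U = (0.00, 0.00) ✓; U.y = 0.00, H.y = 0.00 ✓; |UH| = 28.20 ✓; ∠(BH, HU) = 90.00° ✓; |BH| = 10.50 ✓; bearing(B→S) − bearing(B→H) = 128.0° ✓; |BS| = 10.50 ✓; ∠(BS, SA) = 90.00° ✓; |SA| = 26.30 ✗.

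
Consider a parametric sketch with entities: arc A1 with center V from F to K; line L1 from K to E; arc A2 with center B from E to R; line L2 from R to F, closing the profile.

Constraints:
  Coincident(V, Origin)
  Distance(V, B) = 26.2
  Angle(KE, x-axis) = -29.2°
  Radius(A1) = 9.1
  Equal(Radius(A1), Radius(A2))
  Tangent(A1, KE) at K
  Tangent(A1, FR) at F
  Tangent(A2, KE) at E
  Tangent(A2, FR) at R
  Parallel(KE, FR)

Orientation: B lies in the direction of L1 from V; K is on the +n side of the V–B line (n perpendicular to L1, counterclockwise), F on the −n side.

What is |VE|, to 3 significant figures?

27.7

Tangency of A1 to both parallel lines with radius 9.1 puts K and F at V ± 9.1·n: K = (4.44, 7.94), F = (-4.44, -7.94). Equal radii place E and R the same way about B: E = B + 9.1·n = (27.3, -4.84), R = B − 9.1·n = (18.4, -20.7). Then |VE| = |E − V| = 27.7.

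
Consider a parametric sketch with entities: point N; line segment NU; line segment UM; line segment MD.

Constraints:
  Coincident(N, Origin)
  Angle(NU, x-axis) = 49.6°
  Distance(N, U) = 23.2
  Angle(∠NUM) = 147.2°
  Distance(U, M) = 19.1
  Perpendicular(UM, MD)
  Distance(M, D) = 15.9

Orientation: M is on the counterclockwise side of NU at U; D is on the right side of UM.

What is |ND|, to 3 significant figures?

48.0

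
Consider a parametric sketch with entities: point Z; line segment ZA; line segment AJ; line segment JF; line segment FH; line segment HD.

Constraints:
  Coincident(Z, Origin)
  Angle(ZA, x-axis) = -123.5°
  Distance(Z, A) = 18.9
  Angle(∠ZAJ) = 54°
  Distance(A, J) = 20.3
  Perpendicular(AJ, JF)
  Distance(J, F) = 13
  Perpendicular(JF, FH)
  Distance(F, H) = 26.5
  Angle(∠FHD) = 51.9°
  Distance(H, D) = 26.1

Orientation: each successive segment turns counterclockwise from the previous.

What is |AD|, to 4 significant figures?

12.45

Z is at the origin; ZA runs at -123.5° with length 18.9, so A = (-10.43, -15.76). ∠ZAJ = 54.0° gives AJ at 2.500° from the x-axis; with |AJ| = 20.3, J = (9.849, -14.87). AJ is perpendicular to JF, so JF runs at 92.50°; with |JF| = 13.0, F = (9.282, -1.887). The perpendicularity gives FH at right angles to JF, so FH runs at -177.5°; with |FH| = 26.5, H = (-17.19, -3.043). ∠FHD = 51.9° gives HD at -49.40° from the x-axis; with |HD| = 26.1, D = (-0.2076, -22.86). Then |AD| = |D − A| = 12.45.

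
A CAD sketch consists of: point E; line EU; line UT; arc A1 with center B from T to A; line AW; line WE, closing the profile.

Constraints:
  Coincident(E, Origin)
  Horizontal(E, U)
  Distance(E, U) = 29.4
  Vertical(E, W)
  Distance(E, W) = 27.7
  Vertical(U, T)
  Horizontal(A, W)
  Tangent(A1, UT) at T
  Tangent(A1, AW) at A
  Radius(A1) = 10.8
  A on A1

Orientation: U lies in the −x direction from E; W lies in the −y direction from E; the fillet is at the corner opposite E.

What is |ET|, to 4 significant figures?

33.91

E is at the origin; E and U share the same y with |EU| = 29.4 and U on the −x side, so U = (-29.40, 0.000). EW is vertical with |EW| = 27.7 and W on the −y side, so W = (0.000, -27.70). The virtual corner opposite E is at (-29.40, -27.70). The tangent condition forces BT to be normal to UT and tangency of A1 to AW means the radius BA is perpendicular to AW, with radius 10.8, so the center B sits 10.8 in from both sides at B = (-18.60, -16.90). That places the tangent points at T = (-29.40, -16.90) on UT and A = (-18.60, -27.70) on AW. Then |ET| = |T − E| = 33.91.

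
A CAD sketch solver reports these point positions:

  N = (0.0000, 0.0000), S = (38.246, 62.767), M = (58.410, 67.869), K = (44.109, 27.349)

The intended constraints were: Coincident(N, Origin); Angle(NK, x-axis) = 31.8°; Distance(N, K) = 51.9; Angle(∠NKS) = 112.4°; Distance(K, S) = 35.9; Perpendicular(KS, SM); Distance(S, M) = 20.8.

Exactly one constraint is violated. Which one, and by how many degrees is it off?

Perpendicular(KS, SM) — off by 4.80°.

N = (0.00, 0.00) ✓; NK at 31.80° ✓; |NK| = 51.90 ✓; ∠NKS = 112.4° ✓; |KS| = 35.90 ✓; ∠(KS, SM) = 85.20° ✗; |SM| = 20.80 ✓.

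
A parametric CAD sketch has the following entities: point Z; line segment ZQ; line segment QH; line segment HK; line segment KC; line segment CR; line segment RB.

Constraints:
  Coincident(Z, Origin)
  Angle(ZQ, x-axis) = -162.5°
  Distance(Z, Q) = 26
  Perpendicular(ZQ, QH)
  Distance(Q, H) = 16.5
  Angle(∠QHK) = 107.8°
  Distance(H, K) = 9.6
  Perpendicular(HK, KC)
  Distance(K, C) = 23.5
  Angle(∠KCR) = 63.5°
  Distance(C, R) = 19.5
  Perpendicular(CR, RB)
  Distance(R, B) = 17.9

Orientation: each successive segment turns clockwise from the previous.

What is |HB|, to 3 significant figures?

1.23

Z is at the origin; ZQ runs at -162.5° with length 26.0, so Q = (-24.8, -7.82). The perpendicularity gives QH at right angles to ZQ, so QH runs at 108°; with |QH| = 16.5, H = (-29.8, 7.92). ∠QHK = 107.8° gives HK at 35.3° from the x-axis; with |HK| = 9.6, K = (-21.9, 13.5). The perpendicularity gives KC at right angles to HK, so KC runs at -54.7°; with |KC| = 23.5, C = (-8.34, -5.71). ∠KCR = 63.5° gives CR at -171° from the x-axis; with |CR| = 19.5, R = (-27.6, -8.70). CR ⟂ RB, so RB runs at 98.8°; with |RB| = 17.9, B = (-30.4, 8.99). Then |HB| = |B − H| = 1.23.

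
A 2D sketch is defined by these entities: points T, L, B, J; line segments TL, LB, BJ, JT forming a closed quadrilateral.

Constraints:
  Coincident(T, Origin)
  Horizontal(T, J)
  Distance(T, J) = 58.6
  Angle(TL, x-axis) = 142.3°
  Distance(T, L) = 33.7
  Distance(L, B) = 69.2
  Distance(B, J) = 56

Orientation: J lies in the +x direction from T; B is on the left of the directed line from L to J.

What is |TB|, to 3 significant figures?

62.1

T is at the origin; TJ is horizontal with |TJ| = 58.6 and J in +x, so J = (58.6, 0). TL runs at 142.3° with |TL| = 33.7, so L = (-26.7, 20.6). B is determined by |LB| = 69.2 and |BJ| = 56.0 together: it lies at the intersection of circle(L, 69.2) and circle(J, 56.0). With |LJ| = 87.7, the foot of the radical line on LJ is 53.3 from L and the perpendicular offset is √(69.2² − 53.3²) = 44.2. Taking the left-of-LJ solution: B = (35.5, 51.0).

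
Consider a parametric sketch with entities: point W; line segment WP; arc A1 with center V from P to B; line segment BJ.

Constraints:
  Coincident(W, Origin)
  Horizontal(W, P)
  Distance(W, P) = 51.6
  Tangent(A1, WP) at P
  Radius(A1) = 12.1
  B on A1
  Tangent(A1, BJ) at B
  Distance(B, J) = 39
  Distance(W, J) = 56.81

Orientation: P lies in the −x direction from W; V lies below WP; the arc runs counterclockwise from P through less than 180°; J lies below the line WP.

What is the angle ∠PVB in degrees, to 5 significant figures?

137.21°

Checks: |VB| = 12.10 ✓; ∠(VB, BJ) = 90.00° ✓; |BJ| = 39.00 ✓; |WJ| = 56.81 ✓.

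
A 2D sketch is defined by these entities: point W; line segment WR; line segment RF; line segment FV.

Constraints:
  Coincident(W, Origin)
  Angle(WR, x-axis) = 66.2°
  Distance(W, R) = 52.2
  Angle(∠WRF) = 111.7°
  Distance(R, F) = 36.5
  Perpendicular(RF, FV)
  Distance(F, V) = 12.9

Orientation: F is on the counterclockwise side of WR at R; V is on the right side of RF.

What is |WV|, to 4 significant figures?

82.97

W is at the origin; WR runs at 66.2° with length 52.2, so R = 52.2·(cos 66.2°, sin 66.2°) = (21.07, 47.76). ∠WRF = 111.7°, so RF runs at 66.2° + (180° − 111.7°) = 134.5° from the x-axis; with |RF| = 36.5, F = R + 36.5·(cos 134.5°, sin 134.5°) = (-4.518, 73.79). The perpendicularity gives FV at right angles to RF; with |FV| = 12.9 on the right of RF, V = F + 12.9·(0.7133, 0.7009) = (4.683, 82.84). Then |WV| = |V − W| = 82.97.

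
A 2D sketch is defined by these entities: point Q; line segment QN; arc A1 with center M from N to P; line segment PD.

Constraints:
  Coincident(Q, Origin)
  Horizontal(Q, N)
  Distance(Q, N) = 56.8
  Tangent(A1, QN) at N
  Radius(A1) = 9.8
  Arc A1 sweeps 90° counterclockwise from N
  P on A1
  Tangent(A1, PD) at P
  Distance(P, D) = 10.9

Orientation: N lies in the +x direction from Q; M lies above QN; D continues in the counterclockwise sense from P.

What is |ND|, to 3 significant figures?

22.9

On A1, N sits at bearing -90° from M; a 90° counterclockwise sweep puts P at bearing 0°, so P = M + 9.8·(cos 0°, sin 0°) = (66.6, 9.80). A1 meets PD tangentially, so MP is at right angles to PD, so PD runs along (−sin 0°, cos 0°); with |PD| = 10.9, D = (66.6, 20.7). Then |ND| = |D − N| = 22.9.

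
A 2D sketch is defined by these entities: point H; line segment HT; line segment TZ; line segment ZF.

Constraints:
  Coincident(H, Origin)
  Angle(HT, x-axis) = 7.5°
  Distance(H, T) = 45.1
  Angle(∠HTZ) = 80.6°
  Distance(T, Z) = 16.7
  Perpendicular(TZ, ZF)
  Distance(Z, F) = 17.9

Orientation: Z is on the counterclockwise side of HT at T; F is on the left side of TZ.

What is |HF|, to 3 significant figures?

28.2

H is at the origin; HT runs at 7.5° with length 45.1, so T = 45.1·(cos 7.5°, sin 7.5°) = (44.7, 5.89). ∠HTZ = 80.6°, so TZ runs at 7.5° + (180° − 80.6°) = 107° from the x-axis; with |TZ| = 16.7, Z = T + 16.7·(cos 107°, sin 107°) = (39.9, 21.9). The perpendicularity gives ZF at right angles to TZ; with |ZF| = 17.9 on the left of TZ, F = Z + 17.9·(-0.957, -0.291) = (22.7, 16.7). Then |HF| = |F − H| = 28.2.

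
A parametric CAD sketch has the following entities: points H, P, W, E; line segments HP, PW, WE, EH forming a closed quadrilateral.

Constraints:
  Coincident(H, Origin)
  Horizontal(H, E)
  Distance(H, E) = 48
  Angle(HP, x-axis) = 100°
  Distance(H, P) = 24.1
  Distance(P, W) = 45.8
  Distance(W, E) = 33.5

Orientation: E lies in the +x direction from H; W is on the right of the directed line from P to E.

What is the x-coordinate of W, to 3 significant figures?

18.6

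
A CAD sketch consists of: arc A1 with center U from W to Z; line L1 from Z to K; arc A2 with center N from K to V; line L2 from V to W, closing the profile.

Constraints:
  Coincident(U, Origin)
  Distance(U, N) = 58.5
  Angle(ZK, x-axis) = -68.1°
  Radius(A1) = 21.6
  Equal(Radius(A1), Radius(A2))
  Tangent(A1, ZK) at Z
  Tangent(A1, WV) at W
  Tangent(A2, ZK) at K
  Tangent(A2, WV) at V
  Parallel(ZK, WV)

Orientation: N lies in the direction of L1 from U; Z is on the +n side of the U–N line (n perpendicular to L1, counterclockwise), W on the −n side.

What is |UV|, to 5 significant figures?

62.360

The slot axis is L1's direction at -68.1°, so u = (cos -68.1°, sin -68.1°) = (0.37299, -0.92784) and n = (−sin -68.1°, cos -68.1°) = (0.92784, 0.37299). U is at the origin and N lies 58.5 along u from U, so N = 58.5·u = (21.820, -54.278). Tangency of A1 to both parallel lines with radius 21.6 puts Z and W at U ± 21.6·n: Z = (20.041, 8.0565), W = (-20.041, -8.0565). Equal radii place K and V the same way about N: K = N + 21.6·n = (41.861, -46.222), V = N − 21.6·n = (1.7785, -62.335). Then |UV| = |V − U| = 62.360.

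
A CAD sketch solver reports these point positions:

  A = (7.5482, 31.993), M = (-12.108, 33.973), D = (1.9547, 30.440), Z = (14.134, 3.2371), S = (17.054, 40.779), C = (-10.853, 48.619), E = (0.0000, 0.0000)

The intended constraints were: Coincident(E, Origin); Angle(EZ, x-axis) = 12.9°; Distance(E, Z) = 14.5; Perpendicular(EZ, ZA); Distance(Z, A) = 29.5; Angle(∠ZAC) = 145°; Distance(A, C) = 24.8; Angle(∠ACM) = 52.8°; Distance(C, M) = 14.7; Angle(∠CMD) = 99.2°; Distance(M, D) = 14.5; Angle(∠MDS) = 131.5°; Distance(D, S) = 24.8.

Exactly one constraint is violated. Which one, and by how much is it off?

Distance(D, S) = 24.8 — off by 6.50.

E = (0.00, 0.00) ✓; EZ at 12.90° ✓; |EZ| = 14.50 ✓; ∠(EZ, ZA) = 90.00° ✓; |ZA| = 29.50 ✓; ∠ZAC = 145.0° ✓; |AC| = 24.80 ✓; ∠ACM = 52.80° ✓; |CM| = 14.70 ✓; ∠CMD = 99.21° ✓; |MD| = 14.50 ✓; ∠MDS = 131.5° ✓; |DS| = 18.30 ✗.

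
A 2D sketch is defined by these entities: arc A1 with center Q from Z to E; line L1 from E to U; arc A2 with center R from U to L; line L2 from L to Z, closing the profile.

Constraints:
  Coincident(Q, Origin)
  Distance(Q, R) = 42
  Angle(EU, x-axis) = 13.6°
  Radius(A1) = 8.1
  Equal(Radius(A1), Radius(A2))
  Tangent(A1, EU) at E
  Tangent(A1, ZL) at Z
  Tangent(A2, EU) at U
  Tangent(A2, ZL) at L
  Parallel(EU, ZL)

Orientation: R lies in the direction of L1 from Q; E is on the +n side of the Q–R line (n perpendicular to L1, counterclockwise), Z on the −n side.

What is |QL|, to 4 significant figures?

42.77

Tangency of A1 to both parallel lines with radius 8.1 puts E and Z at Q ± 8.1·n: E = (-1.905, 7.873), Z = (1.905, -7.873). Equal radii place U and L the same way about R: U = R + 8.1·n = (38.92, 17.75), L = R − 8.1·n = (42.73, 2.003). Then |QL| = |L − Q| = 42.77.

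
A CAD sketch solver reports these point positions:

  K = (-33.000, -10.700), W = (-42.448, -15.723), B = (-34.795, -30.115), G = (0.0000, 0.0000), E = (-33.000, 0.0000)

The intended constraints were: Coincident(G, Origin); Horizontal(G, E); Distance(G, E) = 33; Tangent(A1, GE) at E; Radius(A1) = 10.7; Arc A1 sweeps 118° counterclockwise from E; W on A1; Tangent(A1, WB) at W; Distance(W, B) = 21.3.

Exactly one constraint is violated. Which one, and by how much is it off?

Distance(W, B) = 21.3 — off by 5.00.

G = (0.00, 0.00) ✓; G.y = 0.00, E.y = 0.00 ✓; |GE| = 33.00 ✓; ∠(KE, EG) = 90.00° ✓; |KE| = 10.70 ✓; bearing(K→W) − bearing(K→E) = 118.0° ✓; |KW| = 10.70 ✓; ∠(KW, WB) = 90.00° ✓; |WB| = 16.30 ✗.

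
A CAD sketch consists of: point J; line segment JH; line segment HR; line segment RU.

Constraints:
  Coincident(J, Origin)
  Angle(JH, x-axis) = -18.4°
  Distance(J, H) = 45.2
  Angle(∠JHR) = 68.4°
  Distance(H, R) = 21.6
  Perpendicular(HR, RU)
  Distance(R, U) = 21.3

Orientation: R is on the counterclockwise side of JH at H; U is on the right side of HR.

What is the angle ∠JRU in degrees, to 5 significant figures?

173.27°

J is at the origin; JH runs at -18.4° with length 45.2, so H = 45.2·(cos -18.4°, sin -18.4°) = (42.889, -14.267). ∠JHR = 68.4°, so HR runs at -18.4° + (180° − 68.4°) = 93.200° from the x-axis; with |HR| = 21.6, R = H + 21.6·(cos 93.200°, sin 93.200°) = (41.683, 7.2990). HR ⟂ RU; with |RU| = 21.3 on the right of HR, U = R + 21.3·(0.99844, 0.055822) = (62.950, 8.4880). Then cos ∠JRU = RJ·RU / (|RJ||RU|), giving 173.27°.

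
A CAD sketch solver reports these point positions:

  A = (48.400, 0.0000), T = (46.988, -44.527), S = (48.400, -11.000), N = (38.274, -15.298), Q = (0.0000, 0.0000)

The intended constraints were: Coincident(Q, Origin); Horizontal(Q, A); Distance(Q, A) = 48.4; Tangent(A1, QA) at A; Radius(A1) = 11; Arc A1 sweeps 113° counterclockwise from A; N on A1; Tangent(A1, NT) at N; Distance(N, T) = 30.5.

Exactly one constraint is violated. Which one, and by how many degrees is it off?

Tangent(A1, NT) at N — off by 6.40°.

Q = (0.00, 0.00) ✓; Q.y = 0.00, A.y = 0.00 ✓; |QA| = 48.40 ✓; ∠(SA, AQ) = 90.00° ✓; |SA| = 11.00 ✓; bearing(S→N) − bearing(S→A) = 113.0° ✓; |SN| = 11.00 ✓; ∠(SN, NT) = 96.40° ✗; |NT| = 30.50 ✓.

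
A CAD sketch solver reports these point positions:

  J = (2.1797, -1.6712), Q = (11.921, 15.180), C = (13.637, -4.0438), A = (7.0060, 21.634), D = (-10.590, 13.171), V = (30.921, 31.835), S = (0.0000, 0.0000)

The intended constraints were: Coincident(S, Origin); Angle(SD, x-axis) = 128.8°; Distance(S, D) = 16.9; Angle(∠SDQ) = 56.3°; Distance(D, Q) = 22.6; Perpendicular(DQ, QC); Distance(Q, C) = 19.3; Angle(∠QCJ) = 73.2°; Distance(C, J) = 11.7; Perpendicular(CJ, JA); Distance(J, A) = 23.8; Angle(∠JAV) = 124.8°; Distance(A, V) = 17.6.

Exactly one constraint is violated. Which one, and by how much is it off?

Distance(A, V) = 17.6 — off by 8.40.

S = (0.00, 0.00) ✓; SD at 128.8° ✓; |SD| = 16.90 ✓; ∠SDQ = 56.30° ✓; |DQ| = 22.60 ✓; ∠(DQ, QC) = 90.00° ✓; |QC| = 19.30 ✓; ∠QCJ = 73.20° ✓; |CJ| = 11.70 ✓; ∠(CJ, JA) = 90.00° ✓; |JA| = 23.80 ✓; ∠JAV = 124.8° ✓; |AV| = 26.00 ✗.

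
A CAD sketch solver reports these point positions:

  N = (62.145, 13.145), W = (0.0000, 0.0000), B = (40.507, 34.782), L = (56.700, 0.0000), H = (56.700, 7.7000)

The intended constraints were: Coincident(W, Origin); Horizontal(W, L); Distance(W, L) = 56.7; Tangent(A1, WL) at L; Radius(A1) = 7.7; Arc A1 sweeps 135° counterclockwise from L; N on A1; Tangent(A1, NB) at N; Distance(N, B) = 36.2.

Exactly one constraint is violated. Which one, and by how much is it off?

Distance(N, B) = 36.2 — off by 5.60.

W = (0.00, 0.00) ✓; W.y = 0.00, L.y = 0.00 ✓; |WL| = 56.70 ✓; ∠(HL, LW) = 90.00° ✓; |HL| = 7.700 ✓; bearing(H→N) − bearing(H→L) = 135.0° ✓; |HN| = 7.700 ✓; ∠(HN, NB) = 90.00° ✓; |NB| = 30.60 ✗.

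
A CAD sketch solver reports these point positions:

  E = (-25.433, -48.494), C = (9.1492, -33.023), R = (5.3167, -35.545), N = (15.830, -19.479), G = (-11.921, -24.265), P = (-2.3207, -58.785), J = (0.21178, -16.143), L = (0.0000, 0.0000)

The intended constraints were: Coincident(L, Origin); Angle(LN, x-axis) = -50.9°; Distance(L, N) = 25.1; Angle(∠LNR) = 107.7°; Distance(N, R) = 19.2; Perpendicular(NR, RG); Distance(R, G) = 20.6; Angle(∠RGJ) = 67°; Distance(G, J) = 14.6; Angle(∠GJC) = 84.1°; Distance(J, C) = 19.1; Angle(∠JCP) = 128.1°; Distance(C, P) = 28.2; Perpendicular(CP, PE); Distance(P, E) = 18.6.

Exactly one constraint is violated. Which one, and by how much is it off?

Distance(P, E) = 18.6 — off by 6.70.

L = (0.00, 0.00) ✓; LN at -50.90° ✓; |LN| = 25.10 ✓; ∠LNR = 107.7° ✓; |NR| = 19.20 ✓; ∠(NR, RG) = 90.00° ✓; |RG| = 20.60 ✓; ∠RGJ = 67.00° ✓; |GJ| = 14.60 ✓; ∠GJC = 84.10° ✓; |JC| = 19.10 ✓; ∠JCP = 128.1° ✓; |CP| = 28.20 ✓; ∠(CP, PE) = 90.00° ✓; |PE| = 25.30 ✗.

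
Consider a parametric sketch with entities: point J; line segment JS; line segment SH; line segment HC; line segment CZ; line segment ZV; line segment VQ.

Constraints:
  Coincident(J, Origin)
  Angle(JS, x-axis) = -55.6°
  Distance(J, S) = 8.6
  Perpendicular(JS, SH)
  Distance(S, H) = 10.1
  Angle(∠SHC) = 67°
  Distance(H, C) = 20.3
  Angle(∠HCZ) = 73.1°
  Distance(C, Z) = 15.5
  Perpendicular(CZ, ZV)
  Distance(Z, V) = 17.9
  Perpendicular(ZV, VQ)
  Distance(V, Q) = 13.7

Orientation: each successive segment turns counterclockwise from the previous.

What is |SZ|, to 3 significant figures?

13.1

J is at the origin; JS runs at -55.6° with length 8.6, so S = (4.86, -7.10). The perpendicularity gives SH at right angles to JS, so SH runs at 34.4°; with |SH| = 10.1, H = (13.2, -1.39). ∠SHC = 67.0° gives HC at 147° from the x-axis; with |HC| = 20.3, C = (-3.91, 9.55). ∠HCZ = 73.1° gives CZ at -106° from the x-axis; with |CZ| = 15.5, Z = (-8.10, -5.37). Then |SZ| = |Z − S| = 13.1.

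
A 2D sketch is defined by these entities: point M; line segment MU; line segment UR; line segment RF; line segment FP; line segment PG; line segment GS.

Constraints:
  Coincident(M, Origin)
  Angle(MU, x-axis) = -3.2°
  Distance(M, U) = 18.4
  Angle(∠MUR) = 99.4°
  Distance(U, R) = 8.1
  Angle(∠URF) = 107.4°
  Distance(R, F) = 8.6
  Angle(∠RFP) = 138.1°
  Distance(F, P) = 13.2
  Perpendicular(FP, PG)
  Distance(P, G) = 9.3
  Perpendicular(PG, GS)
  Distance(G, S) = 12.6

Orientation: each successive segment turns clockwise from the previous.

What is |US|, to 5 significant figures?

5.2737

M is at the origin; MU runs at -3.2° with length 18.4, so U = (18.371, -1.0271). ∠MUR = 99.4° gives UR at -83.800° from the x-axis; with |UR| = 8.1, R = (19.246, -9.0797). ∠URF = 107.4° gives RF at -156.40° from the x-axis; with |RF| = 8.6, F = (11.365, -12.523). ∠RFP = 138.1° gives FP at 161.70° from the x-axis; with |FP| = 13.2, P = (-1.1670, -8.3780). FP ⟂ PG, so PG runs at 71.700°; with |PG| = 9.3, G = (1.7531, 0.45162). PG is perpendicular to GS, so GS runs at -18.300°; with |GS| = 12.6, S = (13.716, -3.5047). Then |US| = |S − U| = 5.2737.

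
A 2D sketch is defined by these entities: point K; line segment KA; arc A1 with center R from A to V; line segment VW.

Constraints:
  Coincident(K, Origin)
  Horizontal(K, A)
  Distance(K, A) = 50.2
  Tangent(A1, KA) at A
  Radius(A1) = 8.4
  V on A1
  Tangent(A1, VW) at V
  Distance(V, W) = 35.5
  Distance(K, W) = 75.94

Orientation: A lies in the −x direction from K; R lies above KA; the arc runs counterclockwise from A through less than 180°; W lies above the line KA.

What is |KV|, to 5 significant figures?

45.132

Checks: |RV| = 8.400 ✓; ∠(RV, VW) = 90.00° ✓; |VW| = 35.50 ✓; |KW| = 75.94 ✓.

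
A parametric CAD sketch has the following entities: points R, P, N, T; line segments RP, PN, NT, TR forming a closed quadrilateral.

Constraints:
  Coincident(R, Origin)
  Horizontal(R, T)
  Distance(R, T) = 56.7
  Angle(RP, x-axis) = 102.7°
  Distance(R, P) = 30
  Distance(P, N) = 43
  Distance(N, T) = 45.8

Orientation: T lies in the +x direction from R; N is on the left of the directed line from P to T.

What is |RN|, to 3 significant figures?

53.4

Checks: |PN| = 43.00 ✓; |NT| = 45.80 ✓.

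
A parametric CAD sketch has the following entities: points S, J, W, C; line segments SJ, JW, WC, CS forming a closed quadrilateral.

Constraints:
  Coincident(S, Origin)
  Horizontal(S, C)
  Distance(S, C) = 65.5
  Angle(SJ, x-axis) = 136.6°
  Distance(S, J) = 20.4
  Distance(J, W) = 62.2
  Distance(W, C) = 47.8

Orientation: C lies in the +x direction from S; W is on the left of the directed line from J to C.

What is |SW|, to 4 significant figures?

58.19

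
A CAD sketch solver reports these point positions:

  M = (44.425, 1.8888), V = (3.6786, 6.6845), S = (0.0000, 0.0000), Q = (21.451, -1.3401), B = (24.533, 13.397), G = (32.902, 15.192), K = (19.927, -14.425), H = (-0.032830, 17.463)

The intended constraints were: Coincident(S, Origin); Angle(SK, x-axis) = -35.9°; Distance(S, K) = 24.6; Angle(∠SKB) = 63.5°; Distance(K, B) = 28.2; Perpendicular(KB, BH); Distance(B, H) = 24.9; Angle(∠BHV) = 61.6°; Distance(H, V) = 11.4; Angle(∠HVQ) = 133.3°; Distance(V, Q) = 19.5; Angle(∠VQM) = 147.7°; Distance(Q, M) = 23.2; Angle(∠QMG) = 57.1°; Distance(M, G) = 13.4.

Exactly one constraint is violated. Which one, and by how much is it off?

Distance(M, G) = 13.4 — off by 4.20.

S = (0.00, 0.00) ✓; SK at -35.90° ✓; |SK| = 24.60 ✓; ∠SKB = 63.50° ✓; |KB| = 28.20 ✓; ∠(KB, BH) = 90.00° ✓; |BH| = 24.90 ✓; ∠BHV = 61.60° ✓; |HV| = 11.40 ✓; ∠HVQ = 133.3° ✓; |VQ| = 19.50 ✓; ∠VQM = 147.7° ✓; |QM| = 23.20 ✓; ∠QMG = 57.10° ✓; |MG| = 17.60 ✗.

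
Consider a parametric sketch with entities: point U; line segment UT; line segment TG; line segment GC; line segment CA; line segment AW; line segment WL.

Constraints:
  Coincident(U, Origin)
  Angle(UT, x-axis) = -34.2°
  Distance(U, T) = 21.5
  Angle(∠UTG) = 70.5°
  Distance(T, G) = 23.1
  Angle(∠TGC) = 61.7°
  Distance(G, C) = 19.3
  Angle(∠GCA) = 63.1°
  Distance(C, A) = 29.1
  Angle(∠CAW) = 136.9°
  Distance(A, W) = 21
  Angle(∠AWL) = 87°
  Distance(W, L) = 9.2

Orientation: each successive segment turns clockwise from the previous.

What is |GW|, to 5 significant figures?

35.816

U is at the origin; UT runs at -34.2° with length 21.5, so T = (17.782, -12.085). ∠UTG = 70.5° gives TG at -143.70° from the x-axis; with |TG| = 23.1, G = (-0.83471, -25.760). ∠TGC = 61.7° gives GC at 98.000° from the x-axis; with |GC| = 19.3, C = (-3.5208, -6.6481). ∠GCA = 63.1° gives CA at -18.900° from the x-axis; with |CA| = 29.1, A = (24.010, -16.074). ∠CAW = 136.9° gives AW at -62.000° from the x-axis; with |AW| = 21.0, W = (33.869, -34.616). Then |GW| = |W − G| = 35.816.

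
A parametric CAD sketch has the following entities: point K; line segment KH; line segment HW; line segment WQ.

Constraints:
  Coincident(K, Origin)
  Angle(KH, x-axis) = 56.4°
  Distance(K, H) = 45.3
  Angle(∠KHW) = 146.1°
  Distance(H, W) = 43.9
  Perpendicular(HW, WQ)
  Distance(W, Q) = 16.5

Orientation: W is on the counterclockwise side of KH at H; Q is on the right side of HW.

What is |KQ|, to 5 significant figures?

91.578

∠KHW = 146.1°, so HW runs at 56.4° + (180° − 146.1°) = 90.300° from the x-axis; with |HW| = 43.9, W = H + 43.9·(cos 90.300°, sin 90.300°) = (24.839, 81.631). HW ⟂ WQ; with |WQ| = 16.5 on the right of HW, Q = W + 16.5·(0.99999, 0.0052360) = (41.339, 81.717). Then |KQ| = |Q − K| = 91.578.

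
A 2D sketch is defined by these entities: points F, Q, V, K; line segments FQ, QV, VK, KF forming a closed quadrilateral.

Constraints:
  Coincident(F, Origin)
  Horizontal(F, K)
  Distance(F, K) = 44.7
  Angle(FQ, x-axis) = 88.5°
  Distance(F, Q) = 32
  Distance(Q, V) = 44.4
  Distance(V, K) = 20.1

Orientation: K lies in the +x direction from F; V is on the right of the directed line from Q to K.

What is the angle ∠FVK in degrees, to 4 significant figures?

153.9°

F is at the origin; FK is horizontal with |FK| = 44.7 and K in +x, so K = (44.7, 0). FQ runs at 88.5° with |FQ| = 32.0, so Q = (0.8377, 31.99). V is determined by |QV| = 44.4 and |VK| = 20.1 together: it lies at the intersection of circle(Q, 44.4) and circle(K, 20.1). With |QK| = 54.29, the foot of the radical line on QK is 41.58 from Q and the perpendicular offset is √(44.4² − 41.58²) = 15.57. Taking the right-of-QK solution: V = (25.26, -5.093).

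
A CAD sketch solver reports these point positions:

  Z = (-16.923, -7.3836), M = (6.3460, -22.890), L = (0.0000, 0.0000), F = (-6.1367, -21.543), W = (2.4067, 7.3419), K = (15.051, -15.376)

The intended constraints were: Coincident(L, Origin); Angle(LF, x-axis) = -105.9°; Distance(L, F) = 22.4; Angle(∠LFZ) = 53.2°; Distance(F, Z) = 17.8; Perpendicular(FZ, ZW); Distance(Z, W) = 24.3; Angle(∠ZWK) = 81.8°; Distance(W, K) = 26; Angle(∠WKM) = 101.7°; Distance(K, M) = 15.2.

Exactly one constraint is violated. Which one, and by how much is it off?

Distance(K, M) = 15.2 — off by 3.70.

L = (0.00, 0.00) ✓; LF at -105.9° ✓; |LF| = 22.40 ✓; ∠LFZ = 53.20° ✓; |FZ| = 17.80 ✓; ∠(FZ, ZW) = 90.00° ✓; |ZW| = 24.30 ✓; ∠ZWK = 81.80° ✓; |WK| = 26.00 ✓; ∠WKM = 101.7° ✓; |KM| = 11.50 ✗.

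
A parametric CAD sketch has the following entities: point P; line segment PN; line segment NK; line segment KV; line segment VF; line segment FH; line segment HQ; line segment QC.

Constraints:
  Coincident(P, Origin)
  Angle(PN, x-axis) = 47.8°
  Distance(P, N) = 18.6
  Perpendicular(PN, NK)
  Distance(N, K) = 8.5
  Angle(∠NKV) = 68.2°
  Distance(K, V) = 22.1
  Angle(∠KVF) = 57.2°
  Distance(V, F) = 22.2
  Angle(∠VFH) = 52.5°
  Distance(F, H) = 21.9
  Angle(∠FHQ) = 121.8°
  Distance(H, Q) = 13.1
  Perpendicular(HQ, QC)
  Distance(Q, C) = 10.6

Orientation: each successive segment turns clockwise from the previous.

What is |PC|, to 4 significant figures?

6.720

∠FHQ = 121.8° gives HQ at -102.5° from the x-axis; with |HQ| = 13.1, Q = (14.39, -7.660). HQ is perpendicular to QC, so QC runs at 167.5°; with |QC| = 10.6, C = (4.046, -5.365). Then |PC| = |C − P| = 6.720.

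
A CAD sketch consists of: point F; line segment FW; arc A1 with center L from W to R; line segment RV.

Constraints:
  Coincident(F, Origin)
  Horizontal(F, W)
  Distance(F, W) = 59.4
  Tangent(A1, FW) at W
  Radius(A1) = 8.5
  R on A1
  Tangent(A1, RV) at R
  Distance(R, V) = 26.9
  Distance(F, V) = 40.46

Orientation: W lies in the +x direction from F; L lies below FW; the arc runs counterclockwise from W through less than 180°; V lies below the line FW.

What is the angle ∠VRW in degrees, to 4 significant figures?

157.6°

Checks: |LW| = 8.500 ✓; |LR| = 8.500 ✓; ∠(LR, RV) = 90.00° ✓; |RV| = 26.90 ✓; |FV| = 40.46 ✓.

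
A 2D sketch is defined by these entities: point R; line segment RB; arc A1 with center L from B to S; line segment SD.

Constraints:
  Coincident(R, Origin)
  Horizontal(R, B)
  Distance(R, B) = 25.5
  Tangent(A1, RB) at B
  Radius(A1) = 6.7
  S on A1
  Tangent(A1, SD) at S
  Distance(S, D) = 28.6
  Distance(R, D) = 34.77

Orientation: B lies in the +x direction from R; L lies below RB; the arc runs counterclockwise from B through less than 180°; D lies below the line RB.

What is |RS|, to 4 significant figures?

19.67

R is at the origin; RB is horizontal with |RB| = 25.5 and B on the +x side, so B = (25.50, 0.000). The tangent condition forces LB to be normal to RB, so L = B + (0, -6.7) = (25.50, -6.700). Since LS ⟂ SD (tangency), |LD| = √(6.7² + 28.6²) = 29.37 regardless of where S sits on A1. So D lies on both circle(R, 34.77) and circle(L, 29.37); the below-RB intersection is D = (11.83, -32.70). S is the foot of the tangent from D: S = (19.02, -5.016).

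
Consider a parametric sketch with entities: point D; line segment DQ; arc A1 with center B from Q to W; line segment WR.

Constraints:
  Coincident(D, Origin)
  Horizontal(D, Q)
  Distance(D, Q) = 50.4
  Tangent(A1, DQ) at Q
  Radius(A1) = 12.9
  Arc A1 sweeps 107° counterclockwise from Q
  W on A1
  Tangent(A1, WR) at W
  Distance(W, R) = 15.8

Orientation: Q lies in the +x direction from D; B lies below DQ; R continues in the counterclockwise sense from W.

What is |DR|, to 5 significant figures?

53.216

D is at the origin; D and Q share the same y with |DQ| = 50.4 and Q on the +x side, so Q = (50.400, 0.0000). The tangent condition forces BQ to be normal to DQ, so B = Q + (0, -12.9) = (50.400, -12.900). On A1, Q sits at bearing 90° from B; a 107° counterclockwise sweep puts W at bearing 197°, so W = B + 12.9·(cos 197°, sin 197°) = (38.064, -16.672). Since A1 is tangent to WR there, BW ⟂ WR, so WR runs along (−sin 197°, cos 197°); with |WR| = 15.8, R = (42.683, -31.781). Then |DR| = |R − D| = 53.216.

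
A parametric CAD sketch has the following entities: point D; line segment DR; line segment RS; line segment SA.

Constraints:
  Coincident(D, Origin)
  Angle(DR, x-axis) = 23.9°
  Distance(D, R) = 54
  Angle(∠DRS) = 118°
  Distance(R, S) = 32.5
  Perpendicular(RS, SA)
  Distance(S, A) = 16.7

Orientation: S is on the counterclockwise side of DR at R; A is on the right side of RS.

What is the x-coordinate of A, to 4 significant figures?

68.35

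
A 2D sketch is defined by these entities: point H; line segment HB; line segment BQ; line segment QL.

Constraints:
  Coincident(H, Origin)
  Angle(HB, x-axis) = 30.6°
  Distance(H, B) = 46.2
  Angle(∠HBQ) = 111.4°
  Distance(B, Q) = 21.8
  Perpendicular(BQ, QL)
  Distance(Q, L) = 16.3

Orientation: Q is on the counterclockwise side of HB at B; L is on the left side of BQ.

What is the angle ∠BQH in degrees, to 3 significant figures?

48.1°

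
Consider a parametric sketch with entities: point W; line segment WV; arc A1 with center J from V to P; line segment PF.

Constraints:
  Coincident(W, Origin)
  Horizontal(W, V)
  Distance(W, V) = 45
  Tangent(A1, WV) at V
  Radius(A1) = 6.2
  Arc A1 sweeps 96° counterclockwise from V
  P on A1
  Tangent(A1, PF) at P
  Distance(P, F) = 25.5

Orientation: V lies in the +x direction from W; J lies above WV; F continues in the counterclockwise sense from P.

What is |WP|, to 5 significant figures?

51.622

W is at the origin; WV is horizontal with |WV| = 45.0 and V on the +x side, so V = (45.000, 0.0000). A1 meets WV tangentially, so JV is at right angles to WV, so J = V + (0, 6.2) = (45.000, 6.2000). On A1, V sits at bearing -90° from J; a 96° counterclockwise sweep puts P at bearing 6°, so P = J + 6.2·(cos 6°, sin 6°) = (51.166, 6.8481). Then |WP| = |P − W| = 51.622.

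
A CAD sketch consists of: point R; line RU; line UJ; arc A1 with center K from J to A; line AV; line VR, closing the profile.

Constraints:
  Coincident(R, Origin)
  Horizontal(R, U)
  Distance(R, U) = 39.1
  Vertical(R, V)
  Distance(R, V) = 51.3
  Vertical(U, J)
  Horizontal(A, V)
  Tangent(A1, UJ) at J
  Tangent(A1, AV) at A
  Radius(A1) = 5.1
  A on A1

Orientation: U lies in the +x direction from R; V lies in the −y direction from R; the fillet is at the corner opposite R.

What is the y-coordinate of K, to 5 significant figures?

-46.200

R is at the origin; RU is horizontal with |RU| = 39.1 and U on the +x side, so U = (39.100, 0.0000). RV is vertical with |RV| = 51.3 and V on the −y side, so V = (0.0000, -51.300). The virtual corner opposite R is at (39.100, -51.300). The tangent condition forces KJ to be normal to UJ and tangency of A1 to AV means the radius KA is perpendicular to AV, with radius 5.1, so the center K sits 5.1 in from both sides at K = (34.000, -46.200). So K.y = -46.200.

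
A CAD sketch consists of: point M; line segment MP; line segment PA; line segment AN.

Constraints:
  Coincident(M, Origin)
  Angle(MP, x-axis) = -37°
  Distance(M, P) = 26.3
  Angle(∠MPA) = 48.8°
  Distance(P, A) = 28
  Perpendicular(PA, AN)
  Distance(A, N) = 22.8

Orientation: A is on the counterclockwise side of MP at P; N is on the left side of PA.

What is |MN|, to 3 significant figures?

11.1

M is at the origin; MP runs at -37.0° with length 26.3, so P = 26.3·(cos -37.0°, sin -37.0°) = (21.0, -15.8). ∠MPA = 48.8°, so PA runs at -37.0° + (180° − 48.8°) = 94.2° from the x-axis; with |PA| = 28.0, A = P + 28.0·(cos 94.2°, sin 94.2°) = (19.0, 12.1). PA is perpendicular to AN; with |AN| = 22.8 on the left of PA, N = A + 22.8·(-0.997, -0.0732) = (-3.79, 10.4). Then |MN| = |N − M| = 11.1.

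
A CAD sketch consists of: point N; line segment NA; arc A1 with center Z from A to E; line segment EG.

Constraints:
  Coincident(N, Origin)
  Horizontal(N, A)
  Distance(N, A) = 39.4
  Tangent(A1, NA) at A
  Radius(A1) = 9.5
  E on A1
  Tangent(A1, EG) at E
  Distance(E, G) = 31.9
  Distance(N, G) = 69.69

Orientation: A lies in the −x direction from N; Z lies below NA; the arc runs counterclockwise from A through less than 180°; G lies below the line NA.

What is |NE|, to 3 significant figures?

48.6

Checks: |ZE| = 9.500 ✓; ∠(ZE, EG) = 90.00° ✓; |EG| = 31.90 ✓; |NG| = 69.69 ✓.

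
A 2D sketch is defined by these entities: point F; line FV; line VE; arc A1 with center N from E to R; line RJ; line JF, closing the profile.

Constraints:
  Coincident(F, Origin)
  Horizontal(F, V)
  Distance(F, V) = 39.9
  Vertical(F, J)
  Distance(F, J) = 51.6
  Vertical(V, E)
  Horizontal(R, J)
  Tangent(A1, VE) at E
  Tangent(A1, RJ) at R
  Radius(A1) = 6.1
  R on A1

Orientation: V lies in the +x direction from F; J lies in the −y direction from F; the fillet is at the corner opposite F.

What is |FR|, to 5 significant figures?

61.685

F is at the origin; F and V share the same y with |FV| = 39.9 and V on the +x side, so V = (39.900, 0.0000). F and J share the same x with |FJ| = 51.6 and J on the −y side, so J = (0.0000, -51.600). The virtual corner opposite F is at (39.900, -51.600). A1 meets VE tangentially, so NE is at right angles to VE and the tangent condition forces NR to be normal to RJ, with radius 6.1, so the center N sits 6.1 in from both sides at N = (33.800, -45.500). That places the tangent points at E = (39.900, -45.500) on VE and R = (33.800, -51.600) on RJ. Then |FR| = |R − F| = 61.685.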